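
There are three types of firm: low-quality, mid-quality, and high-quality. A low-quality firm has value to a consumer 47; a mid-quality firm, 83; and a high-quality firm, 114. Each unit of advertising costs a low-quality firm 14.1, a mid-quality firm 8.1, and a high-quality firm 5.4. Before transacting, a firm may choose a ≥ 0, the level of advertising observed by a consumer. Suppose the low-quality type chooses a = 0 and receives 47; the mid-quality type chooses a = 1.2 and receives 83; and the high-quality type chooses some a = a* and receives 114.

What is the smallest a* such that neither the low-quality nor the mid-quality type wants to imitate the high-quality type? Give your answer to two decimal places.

Mid-quality type (on-path payoff 83 − 8.1×1.2 = 73.28) won't mimic when 73.28 ≥ 114 − 8.1·a*, i.e. a* ≥ 5.03.
Low-quality type (on-path payoff 47) won't mimic when 47 ≥ 114 − 14.1·a*, i.e. a* ≥ 4.75.
Both must hold, so a* = max(4.75, 5.03) = 5.03. The mid-quality type's constraint binds.

5.03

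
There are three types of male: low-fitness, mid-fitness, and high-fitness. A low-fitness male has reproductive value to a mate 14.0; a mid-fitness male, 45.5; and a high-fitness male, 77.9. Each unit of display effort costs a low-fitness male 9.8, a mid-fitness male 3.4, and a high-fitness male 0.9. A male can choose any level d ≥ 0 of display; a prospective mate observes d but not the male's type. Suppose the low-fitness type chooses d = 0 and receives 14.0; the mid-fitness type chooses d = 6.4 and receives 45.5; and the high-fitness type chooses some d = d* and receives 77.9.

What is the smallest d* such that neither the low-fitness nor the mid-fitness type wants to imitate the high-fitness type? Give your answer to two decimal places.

15.93

Mid-fitness type (on-path payoff 45.5 − 3.4×6.4 = 23.74) won't mimic when 23.74 ≥ 77.9 − 3.4·d*, i.e. d* ≥ 15.93.
Low-fitness type (on-path payoff 14.0) won't mimic when 14.0 ≥ 77.9 − 9.8·d*, i.e. d* ≥ 6.52.
Both must hold, so d* = max(6.52, 15.93) = 15.93. The mid-fitness type's constraint binds.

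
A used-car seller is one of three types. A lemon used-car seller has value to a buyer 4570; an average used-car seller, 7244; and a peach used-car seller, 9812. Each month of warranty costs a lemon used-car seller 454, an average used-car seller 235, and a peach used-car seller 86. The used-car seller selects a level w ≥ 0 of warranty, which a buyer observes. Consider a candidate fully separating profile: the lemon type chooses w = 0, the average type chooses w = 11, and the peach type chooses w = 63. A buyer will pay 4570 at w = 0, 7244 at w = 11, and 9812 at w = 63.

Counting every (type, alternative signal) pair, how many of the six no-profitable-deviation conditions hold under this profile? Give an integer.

Average (own payoff 7244 − 235×11 = 4659): to w=0 gives 4570 → no gain ✓; to w=63 gives 9812 − 235×63 = -4993 → no gain ✓.
Peach (own payoff 9812 − 86×63 = 4394): to w=0 gives 4570 → profitable ✗; to w=11 gives 7244 − 86×11 = 6298 → profitable ✗.
Lemon (own payoff 4570): to w=11 gives 7244 − 454×11 = 2250 → no gain ✓; to w=63 gives 9812 − 454×63 = -18790 → no gain ✓.
4 of the 6 constraints hold; not an equilibrium.

4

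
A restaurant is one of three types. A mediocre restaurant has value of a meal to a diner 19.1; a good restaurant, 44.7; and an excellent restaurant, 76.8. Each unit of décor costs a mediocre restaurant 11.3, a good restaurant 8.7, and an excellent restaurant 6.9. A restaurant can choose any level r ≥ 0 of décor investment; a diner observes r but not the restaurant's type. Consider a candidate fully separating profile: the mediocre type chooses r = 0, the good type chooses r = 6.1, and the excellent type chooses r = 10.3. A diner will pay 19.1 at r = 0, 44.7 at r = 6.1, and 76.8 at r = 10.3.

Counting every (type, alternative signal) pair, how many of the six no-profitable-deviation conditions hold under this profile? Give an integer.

4

Good (own payoff 44.7 − 8.7×6.1 = -8.37): to r=0 gives 19.1 → profitable ✗; to r=10.3 gives 76.8 − 8.7×10.3 = -12.81 → no gain ✓.
Excellent (own payoff 76.8 − 6.9×10.3 = 5.73): to r=0 gives 19.1 → profitable ✗; to r=6.1 gives 44.7 − 6.9×6.1 = 2.61 → no gain ✓.
Mediocre (own payoff 19.1): to r=6.1 gives 44.7 − 11.3×6.1 = -24.23 → no gain ✓; to r=10.3 gives 76.8 − 11.3×10.3 = -39.59 → no gain ✓.
4 of the 6 constraints hold; not an equilibrium.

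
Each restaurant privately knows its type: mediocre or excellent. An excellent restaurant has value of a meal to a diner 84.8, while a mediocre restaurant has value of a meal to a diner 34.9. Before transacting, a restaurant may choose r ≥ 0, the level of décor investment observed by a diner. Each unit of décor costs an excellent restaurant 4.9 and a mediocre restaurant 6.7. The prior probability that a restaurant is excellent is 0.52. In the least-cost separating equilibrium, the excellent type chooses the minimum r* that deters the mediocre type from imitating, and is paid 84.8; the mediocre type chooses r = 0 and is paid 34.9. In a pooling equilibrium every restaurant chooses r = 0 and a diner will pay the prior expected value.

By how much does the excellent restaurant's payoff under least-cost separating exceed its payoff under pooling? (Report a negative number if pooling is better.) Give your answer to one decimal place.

Least-cost separating signal: r* solves 34.9 = 84.8 − 6.7·r*, so r* = (84.8 − 34.9)/6.7 ≈ 7.4478.
Excellent type's separating payoff: 84.8 − 4.9 × r* = 84.8 − 4.9 × (84.8 − 34.9)/6.7 = 84.8 − 244.51/6.7 ≈ 48.306.
Pooling payoff: 0.52 × 84.8 + 0.48 × 34.9 = 60.848.
Difference: 48.306 − 60.848 = -12.542, i.e. -12.5 to one decimal place.
The excellent type would prefer the pooling outcome.

-12.5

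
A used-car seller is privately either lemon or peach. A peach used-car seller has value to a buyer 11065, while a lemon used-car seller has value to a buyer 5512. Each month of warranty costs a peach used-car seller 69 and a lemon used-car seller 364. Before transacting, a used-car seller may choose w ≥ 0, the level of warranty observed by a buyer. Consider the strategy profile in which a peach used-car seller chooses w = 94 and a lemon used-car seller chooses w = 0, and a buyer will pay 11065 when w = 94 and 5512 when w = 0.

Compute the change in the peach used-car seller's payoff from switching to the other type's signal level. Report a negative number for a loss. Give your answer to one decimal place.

933.0

Playing w = 94 the peach used-car seller receives 11065 − 69 × 94 = 4579.
Deviating to w = 0 yields 5512 instead.
Gain from deviating: 5512 − 4579 = 933.0.
The gain is positive, so the peach type's incentive-compatibility constraint is violated — this profile is not a separating equilibrium.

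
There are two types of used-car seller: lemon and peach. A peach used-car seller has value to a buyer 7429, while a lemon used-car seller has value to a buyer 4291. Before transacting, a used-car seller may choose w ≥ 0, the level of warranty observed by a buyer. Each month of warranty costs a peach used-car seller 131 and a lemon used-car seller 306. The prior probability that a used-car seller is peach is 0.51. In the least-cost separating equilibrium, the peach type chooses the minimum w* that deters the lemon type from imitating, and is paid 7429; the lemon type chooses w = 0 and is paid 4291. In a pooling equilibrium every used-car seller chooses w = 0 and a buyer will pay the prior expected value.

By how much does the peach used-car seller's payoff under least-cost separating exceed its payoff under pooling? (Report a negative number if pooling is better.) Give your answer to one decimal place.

194.2

Least-cost separating signal: w* solves 4291 = 7429 − 306·w*, so w* = (7429 − 4291)/306 ≈ 10.2549.
Peach type's separating payoff: 7429 − 131 × w* = 7429 − 131 × (7429 − 4291)/306 = 7429 − 411078/306 ≈ 6085.608.
Pooling payoff: 0.51 × 7429 + 0.49 × 4291 = 5891.38.
Difference: 6085.608 − 5891.38 = 194.228, i.e. 194.2 to one decimal place.
The peach type prefers to separate.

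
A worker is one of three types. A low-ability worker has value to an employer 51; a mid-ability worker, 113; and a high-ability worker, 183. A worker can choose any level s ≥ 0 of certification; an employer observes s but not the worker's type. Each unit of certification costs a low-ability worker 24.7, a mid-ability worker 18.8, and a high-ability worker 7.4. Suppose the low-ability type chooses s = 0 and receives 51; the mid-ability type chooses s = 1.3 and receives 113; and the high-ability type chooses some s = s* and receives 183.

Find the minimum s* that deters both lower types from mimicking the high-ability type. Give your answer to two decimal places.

5.34

Low-ability type (on-path payoff 51) won't mimic when 51 ≥ 183 − 24.7·s*, i.e. s* ≥ 5.34.
Mid-ability type (on-path payoff 113 − 18.8×1.3 = 88.56) won't mimic when 88.56 ≥ 183 − 18.8·s*, i.e. s* ≥ 5.02.
Both must hold, so s* = max(5.34, 5.02) = 5.34. The low-ability type's constraint binds.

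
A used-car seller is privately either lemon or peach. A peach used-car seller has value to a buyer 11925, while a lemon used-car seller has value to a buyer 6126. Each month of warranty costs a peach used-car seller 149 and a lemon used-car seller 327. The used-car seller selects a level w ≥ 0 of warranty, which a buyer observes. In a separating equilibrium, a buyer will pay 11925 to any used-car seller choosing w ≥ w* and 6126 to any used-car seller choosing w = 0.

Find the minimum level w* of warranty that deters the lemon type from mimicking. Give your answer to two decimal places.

A lemon used-car seller choosing w = 0 receives 6126.
Imitating at w* instead would pay 11925 at cost 327·w*, netting 11925 − 327·w*.
Indifference: 6126 = 11925 − 327·w*, so w* = (11925 − 6126) / 327 ≈ 17.73.
At w* the lemon type's incentive constraint just binds; the peach type strictly prefers w* since its per-unit cost is lower.

17.73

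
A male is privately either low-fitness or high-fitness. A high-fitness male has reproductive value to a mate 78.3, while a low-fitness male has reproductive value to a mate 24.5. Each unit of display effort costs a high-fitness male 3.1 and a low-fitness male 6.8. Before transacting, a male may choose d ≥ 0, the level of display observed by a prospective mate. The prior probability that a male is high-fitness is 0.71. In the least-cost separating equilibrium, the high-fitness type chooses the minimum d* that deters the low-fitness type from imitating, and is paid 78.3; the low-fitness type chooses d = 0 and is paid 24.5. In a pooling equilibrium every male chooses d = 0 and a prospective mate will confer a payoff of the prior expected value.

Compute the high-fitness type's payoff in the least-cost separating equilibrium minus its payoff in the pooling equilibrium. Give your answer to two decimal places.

Least-cost separating signal: d* solves 24.5 = 78.3 − 6.8·d*, so d* = (78.3 − 24.5)/6.8 ≈ 7.9118.
High-fitness type's separating payoff: 78.3 − 3.1 × d* = 78.3 − 3.1 × (78.3 − 24.5)/6.8 = 78.3 − 166.78/6.8 ≈ 53.7735.
Pooling payoff: 0.71 × 78.3 + 0.29 × 24.5 = 62.698.
Difference: 53.7735 − 62.698 = -8.9245, i.e. -8.92 to two decimal places.
The high-fitness type would prefer the pooling outcome.

-8.92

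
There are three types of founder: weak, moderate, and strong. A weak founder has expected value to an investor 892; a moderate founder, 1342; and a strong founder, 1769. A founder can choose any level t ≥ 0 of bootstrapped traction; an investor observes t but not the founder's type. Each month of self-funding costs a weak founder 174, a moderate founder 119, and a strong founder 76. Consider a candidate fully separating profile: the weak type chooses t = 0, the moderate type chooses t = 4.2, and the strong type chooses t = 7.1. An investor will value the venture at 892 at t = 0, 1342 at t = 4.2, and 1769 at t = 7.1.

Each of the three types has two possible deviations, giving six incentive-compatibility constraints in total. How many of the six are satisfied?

Strong (own payoff 1769 − 76×7.1 = 1229.4): to t=0 gives 892 → no gain ✓; to t=4.2 gives 1342 − 76×4.2 = 1022.8 → no gain ✓.
Weak (own payoff 892): to t=4.2 gives 1342 − 174×4.2 = 611.2 → no gain ✓; to t=7.1 gives 1769 − 174×7.1 = 533.6 → no gain ✓.
Moderate (own payoff 1342 − 119×4.2 = 842.2): to t=0 gives 892 → profitable ✗; to t=7.1 gives 1769 − 119×7.1 = 924.1 → profitable ✗.
4 of the 6 constraints hold; not an equilibrium.

4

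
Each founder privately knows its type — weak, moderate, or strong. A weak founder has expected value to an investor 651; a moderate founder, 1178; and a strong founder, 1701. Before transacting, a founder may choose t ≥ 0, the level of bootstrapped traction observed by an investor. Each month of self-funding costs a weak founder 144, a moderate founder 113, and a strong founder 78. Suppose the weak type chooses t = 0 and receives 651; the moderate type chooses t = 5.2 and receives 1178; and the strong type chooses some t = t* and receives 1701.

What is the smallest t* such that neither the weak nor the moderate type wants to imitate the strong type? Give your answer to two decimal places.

Weak type (on-path payoff 651) won't mimic when 651 ≥ 1701 − 144·t*, i.e. t* ≥ 7.29.
Moderate type (on-path payoff 1178 − 113×5.2 = 590.4) won't mimic when 590.4 ≥ 1701 − 113·t*, i.e. t* ≥ 9.83.
Both must hold, so t* = max(7.29, 9.83) = 9.83. The moderate type's constraint binds.

9.83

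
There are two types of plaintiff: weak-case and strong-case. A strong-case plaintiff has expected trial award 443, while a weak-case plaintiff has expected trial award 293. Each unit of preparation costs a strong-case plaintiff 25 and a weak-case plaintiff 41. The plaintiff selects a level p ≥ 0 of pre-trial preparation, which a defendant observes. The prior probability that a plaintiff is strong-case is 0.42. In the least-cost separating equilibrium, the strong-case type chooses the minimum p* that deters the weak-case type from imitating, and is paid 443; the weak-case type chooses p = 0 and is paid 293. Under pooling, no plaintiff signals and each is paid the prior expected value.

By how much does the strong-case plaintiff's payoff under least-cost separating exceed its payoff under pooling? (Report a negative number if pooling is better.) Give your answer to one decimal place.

Least-cost separating signal: p* solves 293 = 443 − 41·p*, so p* = (443 − 293)/41 ≈ 3.6585.
Strong-case type's separating payoff: 443 − 25 × p* = 443 − 25 × (443 − 293)/41 = 443 − 3750/41 ≈ 351.537.
Pooling payoff: 0.42 × 443 + 0.58 × 293 = 356.
Difference: 351.537 − 356 = -4.463, i.e. -4.5 to one decimal place.
The strong-case type would prefer the pooling outcome.

-4.5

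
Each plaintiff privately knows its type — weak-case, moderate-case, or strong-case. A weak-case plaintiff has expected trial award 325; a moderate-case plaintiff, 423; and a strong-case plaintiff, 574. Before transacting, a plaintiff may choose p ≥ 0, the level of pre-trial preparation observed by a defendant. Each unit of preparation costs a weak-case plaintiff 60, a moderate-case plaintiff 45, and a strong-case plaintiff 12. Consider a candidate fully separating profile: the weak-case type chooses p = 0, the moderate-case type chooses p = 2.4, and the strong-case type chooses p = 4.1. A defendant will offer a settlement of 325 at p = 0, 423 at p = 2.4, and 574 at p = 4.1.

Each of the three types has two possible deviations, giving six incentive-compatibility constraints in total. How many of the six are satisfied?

Weak-case (own payoff 325): to p=2.4 gives 423 − 60×2.4 = 279 → no gain ✓; to p=4.1 gives 574 − 60×4.1 = 328 → profitable ✗.
Strong-case (own payoff 574 − 12×4.1 = 524.8): to p=0 gives 325 → no gain ✓; to p=2.4 gives 423 − 12×2.4 = 394.2 → no gain ✓.
Moderate-case (own payoff 423 − 45×2.4 = 315): to p=0 gives 325 → profitable ✗; to p=4.1 gives 574 − 45×4.1 = 389.5 → profitable ✗.
3 of the 6 constraints hold; not an equilibrium.

3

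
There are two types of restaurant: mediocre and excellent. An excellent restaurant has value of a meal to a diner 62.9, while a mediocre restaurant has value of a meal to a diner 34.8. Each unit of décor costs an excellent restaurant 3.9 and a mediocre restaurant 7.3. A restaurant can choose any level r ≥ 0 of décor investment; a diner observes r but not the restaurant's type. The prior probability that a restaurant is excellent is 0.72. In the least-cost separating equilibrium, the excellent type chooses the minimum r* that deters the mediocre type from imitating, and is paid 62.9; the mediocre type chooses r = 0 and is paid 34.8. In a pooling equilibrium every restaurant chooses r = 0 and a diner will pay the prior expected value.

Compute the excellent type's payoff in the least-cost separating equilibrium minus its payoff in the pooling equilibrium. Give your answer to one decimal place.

Least-cost separating signal: r* solves 34.8 = 62.9 − 7.3·r*, so r* = (62.9 − 34.8)/7.3 ≈ 3.8493.
Excellent type's separating payoff: 62.9 − 3.9 × r* = 62.9 − 3.9 × (62.9 − 34.8)/7.3 = 62.9 − 109.59/7.3 ≈ 47.888.
Pooling payoff: 0.72 × 62.9 + 0.28 × 34.8 = 55.032.
Difference: 47.888 − 55.032 = -7.144, i.e. -7.1 to one decimal place.
The excellent type would prefer the pooling outcome.

-7.1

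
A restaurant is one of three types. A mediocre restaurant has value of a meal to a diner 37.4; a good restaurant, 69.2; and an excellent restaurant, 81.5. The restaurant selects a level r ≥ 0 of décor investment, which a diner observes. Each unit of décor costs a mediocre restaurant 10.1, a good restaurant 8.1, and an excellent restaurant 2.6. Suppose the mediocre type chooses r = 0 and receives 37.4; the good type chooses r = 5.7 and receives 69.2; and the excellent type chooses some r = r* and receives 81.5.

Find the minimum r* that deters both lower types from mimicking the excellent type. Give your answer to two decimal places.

Good type (on-path payoff 69.2 − 8.1×5.7 = 23.03) won't mimic when 23.03 ≥ 81.5 − 8.1·r*, i.e. r* ≥ 7.22.
Mediocre type (on-path payoff 37.4) won't mimic when 37.4 ≥ 81.5 − 10.1·r*, i.e. r* ≥ 4.37.
Both must hold, so r* = max(4.37, 7.22) = 7.22. The good type's constraint binds.

7.22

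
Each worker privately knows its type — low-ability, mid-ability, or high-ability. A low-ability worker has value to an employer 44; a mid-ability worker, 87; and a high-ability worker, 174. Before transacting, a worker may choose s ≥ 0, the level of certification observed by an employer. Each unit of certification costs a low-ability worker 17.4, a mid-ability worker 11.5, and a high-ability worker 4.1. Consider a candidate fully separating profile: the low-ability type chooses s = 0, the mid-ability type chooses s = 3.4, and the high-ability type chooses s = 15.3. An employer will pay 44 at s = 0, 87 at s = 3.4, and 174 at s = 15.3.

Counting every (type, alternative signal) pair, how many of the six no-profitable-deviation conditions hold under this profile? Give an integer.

6

Low-ability (own payoff 44): to s=3.4 gives 87 − 17.4×3.4 = 27.84 → no gain ✓; to s=15.3 gives 174 − 17.4×15.3 = -92.22 → no gain ✓.
High-ability (own payoff 174 − 4.1×15.3 = 111.27): to s=0 gives 44 → no gain ✓; to s=3.4 gives 87 − 4.1×3.4 = 73.06 → no gain ✓.
Mid-ability (own payoff 87 − 11.5×3.4 = 47.9): to s=0 gives 44 → no gain ✓; to s=15.3 gives 174 − 11.5×15.3 = -1.95 → no gain ✓.
6 of the 6 constraints hold; this profile is a separating equilibrium.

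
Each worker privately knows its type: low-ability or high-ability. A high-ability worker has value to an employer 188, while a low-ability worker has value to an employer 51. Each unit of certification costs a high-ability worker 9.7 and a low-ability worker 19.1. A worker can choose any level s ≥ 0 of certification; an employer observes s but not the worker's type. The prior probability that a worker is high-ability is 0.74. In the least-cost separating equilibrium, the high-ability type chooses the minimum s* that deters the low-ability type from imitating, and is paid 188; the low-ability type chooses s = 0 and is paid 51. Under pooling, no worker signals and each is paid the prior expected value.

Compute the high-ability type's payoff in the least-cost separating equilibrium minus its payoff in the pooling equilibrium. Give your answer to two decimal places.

Least-cost separating signal: s* solves 51 = 188 − 19.1·s*, so s* = (188 − 51)/19.1 ≈ 7.1728.
High-ability type's separating payoff: 188 − 9.7 × s* = 188 − 9.7 × (188 − 51)/19.1 = 188 − 1328.9/19.1 ≈ 118.4241.
Pooling payoff: 0.74 × 188 + 0.26 × 51 = 152.38.
Difference: 118.4241 − 152.38 = -33.9559, i.e. -33.96 to two decimal places.
The high-ability type would prefer the pooling outcome.

-33.96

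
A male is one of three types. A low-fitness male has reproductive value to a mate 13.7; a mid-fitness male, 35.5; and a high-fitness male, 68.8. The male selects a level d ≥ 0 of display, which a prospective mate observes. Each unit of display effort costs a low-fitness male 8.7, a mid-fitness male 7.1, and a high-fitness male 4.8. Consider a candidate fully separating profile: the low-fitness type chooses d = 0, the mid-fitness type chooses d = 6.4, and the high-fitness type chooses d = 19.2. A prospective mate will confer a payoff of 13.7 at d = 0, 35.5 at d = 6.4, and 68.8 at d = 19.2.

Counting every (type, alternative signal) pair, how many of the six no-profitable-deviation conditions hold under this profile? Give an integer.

3

Low-fitness (own payoff 13.7): to d=6.4 gives 35.5 − 8.7×6.4 = -20.18 → no gain ✓; to d=19.2 gives 68.8 − 8.7×19.2 = -98.24 → no gain ✓.
High-fitness (own payoff 68.8 − 4.8×19.2 = -23.36): to d=0 gives 13.7 → profitable ✗; to d=6.4 gives 35.5 − 4.8×6.4 = 4.78 → profitable ✗.
Mid-fitness (own payoff 35.5 − 7.1×6.4 = -9.94): to d=0 gives 13.7 → profitable ✗; to d=19.2 gives 68.8 − 7.1×19.2 = -67.52 → no gain ✓.
3 of the 6 constraints hold; not an equilibrium.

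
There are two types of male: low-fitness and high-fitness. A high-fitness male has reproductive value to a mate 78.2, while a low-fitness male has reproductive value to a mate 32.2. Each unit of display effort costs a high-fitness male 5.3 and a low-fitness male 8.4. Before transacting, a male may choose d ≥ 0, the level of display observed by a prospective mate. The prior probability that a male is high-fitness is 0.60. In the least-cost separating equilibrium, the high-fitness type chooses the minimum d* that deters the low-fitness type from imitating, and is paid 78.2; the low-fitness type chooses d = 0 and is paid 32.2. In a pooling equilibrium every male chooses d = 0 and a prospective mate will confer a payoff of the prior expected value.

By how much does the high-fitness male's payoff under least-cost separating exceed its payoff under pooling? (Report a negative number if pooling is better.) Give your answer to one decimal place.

Least-cost separating signal: d* solves 32.2 = 78.2 − 8.4·d*, so d* = (78.2 − 32.2)/8.4 ≈ 5.4762.
High-fitness type's separating payoff: 78.2 − 5.3 × d* = 78.2 − 5.3 × (78.2 − 32.2)/8.4 = 78.2 − 243.8/8.4 ≈ 49.176.
Pooling payoff: 0.60 × 78.2 + 0.40 × 32.2 = 59.8.
Difference: 49.176 − 59.8 = -10.624, i.e. -10.6 to one decimal place.
The high-fitness type would prefer the pooling outcome.

-10.6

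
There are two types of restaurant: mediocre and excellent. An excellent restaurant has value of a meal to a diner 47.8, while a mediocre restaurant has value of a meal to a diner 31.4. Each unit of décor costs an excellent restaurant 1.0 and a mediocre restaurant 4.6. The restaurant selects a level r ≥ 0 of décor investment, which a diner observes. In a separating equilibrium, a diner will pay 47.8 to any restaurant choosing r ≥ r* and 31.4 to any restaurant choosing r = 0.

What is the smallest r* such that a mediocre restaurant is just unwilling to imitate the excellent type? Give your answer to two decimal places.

3.57

A mediocre restaurant choosing r = 0 receives 31.4.
Imitating at r* instead would pay 47.8 at cost 4.6·r*, netting 47.8 − 4.6·r*.
Indifference: 31.4 = 47.8 − 4.6·r*, so r* = (47.8 − 31.4) / 4.6 ≈ 3.57.
This is the mediocre type's binding incentive-compatibility constraint; any r ≥ 3.57 sustains separation on that side.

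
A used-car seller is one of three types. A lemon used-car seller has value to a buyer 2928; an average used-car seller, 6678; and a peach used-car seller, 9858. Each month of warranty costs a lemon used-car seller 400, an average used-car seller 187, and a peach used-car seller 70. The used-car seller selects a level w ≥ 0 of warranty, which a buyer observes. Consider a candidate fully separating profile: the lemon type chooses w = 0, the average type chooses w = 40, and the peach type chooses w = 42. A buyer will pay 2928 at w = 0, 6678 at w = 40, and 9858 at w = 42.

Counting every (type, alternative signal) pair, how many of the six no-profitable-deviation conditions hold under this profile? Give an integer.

Lemon (own payoff 2928): to w=40 gives 6678 − 400×40 = -9322 → no gain ✓; to w=42 gives 9858 − 400×42 = -6942 → no gain ✓.
Average (own payoff 6678 − 187×40 = -802): to w=0 gives 2928 → profitable ✗; to w=42 gives 9858 − 187×42 = 2004 → profitable ✗.
Peach (own payoff 9858 − 70×42 = 6918): to w=0 gives 2928 → no gain ✓; to w=40 gives 6678 − 70×40 = 3878 → no gain ✓.
4 of the 6 constraints hold; not an equilibrium.

4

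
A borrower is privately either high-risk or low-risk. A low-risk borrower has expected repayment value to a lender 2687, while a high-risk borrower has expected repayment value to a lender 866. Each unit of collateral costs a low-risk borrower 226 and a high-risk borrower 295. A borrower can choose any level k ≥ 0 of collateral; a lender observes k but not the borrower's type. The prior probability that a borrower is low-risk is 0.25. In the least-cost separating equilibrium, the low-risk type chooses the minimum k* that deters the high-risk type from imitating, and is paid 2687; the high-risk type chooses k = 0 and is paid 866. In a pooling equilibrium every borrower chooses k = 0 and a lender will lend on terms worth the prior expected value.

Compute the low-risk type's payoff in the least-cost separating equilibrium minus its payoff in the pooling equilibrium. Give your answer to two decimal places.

Least-cost separating signal: k* solves 866 = 2687 − 295·k*, so k* = (2687 − 866)/295 ≈ 6.1729.
Low-risk type's separating payoff: 2687 − 226 × k* = 2687 − 226 × (2687 − 866)/295 = 2687 − 411546/295 ≈ 1291.9288.
Pooling payoff: 0.25 × 2687 + 0.75 × 866 = 1321.25.
Difference: 1291.9288 − 1321.25 = -29.3212, i.e. -29.32 to two decimal places.
The low-risk type would prefer the pooling outcome.

-29.32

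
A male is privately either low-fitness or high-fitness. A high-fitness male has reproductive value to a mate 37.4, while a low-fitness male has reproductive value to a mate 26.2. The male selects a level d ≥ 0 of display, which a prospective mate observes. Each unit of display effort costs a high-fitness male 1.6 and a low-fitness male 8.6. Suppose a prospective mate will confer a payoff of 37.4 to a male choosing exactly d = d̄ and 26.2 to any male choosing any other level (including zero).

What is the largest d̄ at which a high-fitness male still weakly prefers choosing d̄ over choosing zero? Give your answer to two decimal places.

7.00

Choosing d̄ yields the high-fitness type 37.4 − 1.6·d̄; choosing zero yields 26.2.
The high-fitness type is indifferent at 37.4 − 1.6·d̄ = 26.2, i.e. d̄ = (37.4 − 26.2) / 1.6 = 7.00.
For any d̄ above 7.00 the high-fitness type would rather pool at zero, so separation collapses.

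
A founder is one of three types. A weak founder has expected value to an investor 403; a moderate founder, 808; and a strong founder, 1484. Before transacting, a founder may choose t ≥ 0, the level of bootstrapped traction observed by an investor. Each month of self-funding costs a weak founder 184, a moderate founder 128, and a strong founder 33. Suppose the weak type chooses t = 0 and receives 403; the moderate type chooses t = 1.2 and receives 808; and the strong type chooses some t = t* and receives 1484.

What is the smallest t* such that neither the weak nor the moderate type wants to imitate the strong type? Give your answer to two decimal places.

Weak type (on-path payoff 403) won't mimic when 403 ≥ 1484 − 184·t*, i.e. t* ≥ 5.88.
Moderate type (on-path payoff 808 − 128×1.2 = 654.4) won't mimic when 654.4 ≥ 1484 − 128·t*, i.e. t* ≥ 6.48.
Both must hold, so t* = max(5.88, 6.48) = 6.48. The moderate type's constraint binds.

6.48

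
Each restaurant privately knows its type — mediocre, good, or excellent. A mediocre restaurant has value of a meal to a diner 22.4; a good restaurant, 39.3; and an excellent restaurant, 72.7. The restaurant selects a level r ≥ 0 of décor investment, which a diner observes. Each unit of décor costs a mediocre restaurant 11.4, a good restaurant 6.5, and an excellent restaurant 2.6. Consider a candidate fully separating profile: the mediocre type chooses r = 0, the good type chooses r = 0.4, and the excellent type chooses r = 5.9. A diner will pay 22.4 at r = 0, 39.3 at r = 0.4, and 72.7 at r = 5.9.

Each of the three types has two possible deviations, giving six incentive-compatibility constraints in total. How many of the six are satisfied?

Good (own payoff 39.3 − 6.5×0.4 = 36.7): to r=0 gives 22.4 → no gain ✓; to r=5.9 gives 72.7 − 6.5×5.9 = 34.35 → no gain ✓.
Mediocre (own payoff 22.4): to r=0.4 gives 39.3 − 11.4×0.4 = 34.74 → profitable ✗; to r=5.9 gives 72.7 − 11.4×5.9 = 5.44 → no gain ✓.
Excellent (own payoff 72.7 − 2.6×5.9 = 57.36): to r=0 gives 22.4 → no gain ✓; to r=0.4 gives 39.3 − 2.6×0.4 = 38.26 → no gain ✓.
5 of the 6 constraints hold; not an equilibrium.

5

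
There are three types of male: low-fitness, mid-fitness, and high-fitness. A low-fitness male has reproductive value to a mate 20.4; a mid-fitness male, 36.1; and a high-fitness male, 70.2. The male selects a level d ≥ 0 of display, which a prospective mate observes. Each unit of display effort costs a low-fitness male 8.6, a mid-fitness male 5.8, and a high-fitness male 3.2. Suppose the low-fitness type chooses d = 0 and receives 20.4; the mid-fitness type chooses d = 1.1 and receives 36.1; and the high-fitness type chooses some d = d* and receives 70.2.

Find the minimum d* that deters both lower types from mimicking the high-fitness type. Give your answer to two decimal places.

6.98

Mid-fitness type (on-path payoff 36.1 − 5.8×1.1 = 29.72) won't mimic when 29.72 ≥ 70.2 − 5.8·d*, i.e. d* ≥ 6.98.
Low-fitness type (on-path payoff 20.4) won't mimic when 20.4 ≥ 70.2 − 8.6·d*, i.e. d* ≥ 5.79.
Both must hold, so d* = max(5.79, 6.98) = 6.98. The mid-fitness type's constraint binds.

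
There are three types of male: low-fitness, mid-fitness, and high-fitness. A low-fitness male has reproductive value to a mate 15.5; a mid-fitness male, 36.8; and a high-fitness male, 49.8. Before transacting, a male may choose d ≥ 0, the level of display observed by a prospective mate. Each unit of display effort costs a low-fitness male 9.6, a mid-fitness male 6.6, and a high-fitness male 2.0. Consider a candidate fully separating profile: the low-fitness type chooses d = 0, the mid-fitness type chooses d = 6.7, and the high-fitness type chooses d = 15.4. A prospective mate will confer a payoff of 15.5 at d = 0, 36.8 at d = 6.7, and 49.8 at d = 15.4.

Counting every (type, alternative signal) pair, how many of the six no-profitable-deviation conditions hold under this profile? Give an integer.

4

Low-fitness (own payoff 15.5): to d=6.7 gives 36.8 − 9.6×6.7 = -27.52 → no gain ✓; to d=15.4 gives 49.8 − 9.6×15.4 = -98.04 → no gain ✓.
Mid-fitness (own payoff 36.8 − 6.6×6.7 = -7.42): to d=0 gives 15.5 → profitable ✗; to d=15.4 gives 49.8 − 6.6×15.4 = -51.84 → no gain ✓.
High-fitness (own payoff 49.8 − 2.0×15.4 = 19): to d=0 gives 15.5 → no gain ✓; to d=6.7 gives 36.8 − 2.0×6.7 = 23.4 → profitable ✗.
4 of the 6 constraints hold; not an equilibrium.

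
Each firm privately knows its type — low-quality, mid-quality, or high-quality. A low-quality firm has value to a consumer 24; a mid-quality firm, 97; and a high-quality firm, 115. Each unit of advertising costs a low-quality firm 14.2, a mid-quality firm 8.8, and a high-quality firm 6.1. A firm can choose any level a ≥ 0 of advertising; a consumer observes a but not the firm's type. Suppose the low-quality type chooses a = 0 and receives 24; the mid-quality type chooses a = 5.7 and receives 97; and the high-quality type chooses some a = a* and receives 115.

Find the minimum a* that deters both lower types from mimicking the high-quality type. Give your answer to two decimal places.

Mid-quality type (on-path payoff 97 − 8.8×5.7 = 46.84) won't mimic when 46.84 ≥ 115 − 8.8·a*, i.e. a* ≥ 7.75.
Low-quality type (on-path payoff 24) won't mimic when 24 ≥ 115 − 14.2·a*, i.e. a* ≥ 6.41.
Both must hold, so a* = max(6.41, 7.75) = 7.75. The mid-quality type's constraint binds.

7.75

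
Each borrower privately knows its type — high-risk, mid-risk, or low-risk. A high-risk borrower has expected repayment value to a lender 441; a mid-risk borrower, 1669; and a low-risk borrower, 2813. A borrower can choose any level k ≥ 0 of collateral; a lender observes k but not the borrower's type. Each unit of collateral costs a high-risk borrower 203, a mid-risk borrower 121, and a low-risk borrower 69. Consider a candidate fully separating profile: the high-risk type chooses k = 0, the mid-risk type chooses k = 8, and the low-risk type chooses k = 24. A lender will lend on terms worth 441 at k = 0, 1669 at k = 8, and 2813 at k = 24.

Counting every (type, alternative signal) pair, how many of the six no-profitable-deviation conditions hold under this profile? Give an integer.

Low-risk (own payoff 2813 − 69×24 = 1157): to k=0 gives 441 → no gain ✓; to k=8 gives 1669 − 69×8 = 1117 → no gain ✓.
Mid-risk (own payoff 1669 − 121×8 = 701): to k=0 gives 441 → no gain ✓; to k=24 gives 2813 − 121×24 = -91 → no gain ✓.
High-risk (own payoff 441): to k=8 gives 1669 − 203×8 = 45 → no gain ✓; to k=24 gives 2813 − 203×24 = -2059 → no gain ✓.
6 of the 6 constraints hold; this profile is a separating equilibrium.

6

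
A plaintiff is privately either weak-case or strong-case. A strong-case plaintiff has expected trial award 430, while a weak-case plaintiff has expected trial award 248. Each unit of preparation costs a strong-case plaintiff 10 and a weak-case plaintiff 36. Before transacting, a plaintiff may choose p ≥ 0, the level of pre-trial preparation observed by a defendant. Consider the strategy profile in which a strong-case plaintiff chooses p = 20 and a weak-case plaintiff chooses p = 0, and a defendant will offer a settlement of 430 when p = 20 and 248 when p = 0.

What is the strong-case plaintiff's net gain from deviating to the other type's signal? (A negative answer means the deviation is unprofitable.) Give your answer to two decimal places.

Playing p = 20 the strong-case plaintiff receives 430 − 10 × 20 = 230.
Deviating to p = 0 yields 248 instead.
Gain from deviating: 248 − 230 = 18.00.
The gain is positive, so the strong-case type's incentive-compatibility constraint is violated — this profile is not a separating equilibrium.

18.00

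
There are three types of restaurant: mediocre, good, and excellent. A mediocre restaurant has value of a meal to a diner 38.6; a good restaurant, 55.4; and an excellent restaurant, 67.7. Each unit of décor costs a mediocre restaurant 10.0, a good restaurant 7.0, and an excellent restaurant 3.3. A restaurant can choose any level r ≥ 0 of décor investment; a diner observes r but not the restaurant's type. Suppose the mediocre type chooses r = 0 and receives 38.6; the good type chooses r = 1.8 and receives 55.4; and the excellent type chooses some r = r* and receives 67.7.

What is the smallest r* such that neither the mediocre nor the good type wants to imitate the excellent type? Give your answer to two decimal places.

Mediocre type (on-path payoff 38.6) won't mimic when 38.6 ≥ 67.7 − 10.0·r*, i.e. r* ≥ 2.91.
Good type (on-path payoff 55.4 − 7.0×1.8 = 42.8) won't mimic when 42.8 ≥ 67.7 − 7.0·r*, i.e. r* ≥ 3.56.
Both must hold, so r* = max(2.91, 3.56) = 3.56. The good type's constraint binds.

3.56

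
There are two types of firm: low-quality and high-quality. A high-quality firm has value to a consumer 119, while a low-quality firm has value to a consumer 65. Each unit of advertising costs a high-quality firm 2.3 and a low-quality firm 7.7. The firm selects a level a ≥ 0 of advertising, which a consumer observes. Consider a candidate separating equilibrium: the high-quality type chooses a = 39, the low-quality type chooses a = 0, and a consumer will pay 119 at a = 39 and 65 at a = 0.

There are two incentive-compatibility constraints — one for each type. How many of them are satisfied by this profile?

1

Low-quality type: stay at 0 → 65; mimic → 119 − 7.7 × 39 = -181.3. IC holds (65 ≥ -181.3).
High-quality type: signal → 119 − 2.3 × 39 = 29.3; deviate to 0 → 65. IC fails (29.3 < 65).
1 of 2 constraints hold, so this profile is not an equilibrium.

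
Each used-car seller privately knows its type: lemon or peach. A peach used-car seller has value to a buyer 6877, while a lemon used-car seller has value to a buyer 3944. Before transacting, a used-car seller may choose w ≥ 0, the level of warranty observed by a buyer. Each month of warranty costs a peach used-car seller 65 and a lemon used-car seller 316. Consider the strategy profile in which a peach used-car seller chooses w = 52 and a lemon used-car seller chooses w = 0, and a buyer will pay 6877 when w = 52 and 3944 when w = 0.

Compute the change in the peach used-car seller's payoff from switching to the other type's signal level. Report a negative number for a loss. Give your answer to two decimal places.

Playing w = 52 the peach used-car seller receives 6877 − 65 × 52 = 3497.
Deviating to w = 0 yields 3944 instead.
Gain from deviating: 3944 − 3497 = 447.00.
The gain is positive, so the peach type's incentive-compatibility constraint is violated — this profile is not a separating equilibrium.

447.00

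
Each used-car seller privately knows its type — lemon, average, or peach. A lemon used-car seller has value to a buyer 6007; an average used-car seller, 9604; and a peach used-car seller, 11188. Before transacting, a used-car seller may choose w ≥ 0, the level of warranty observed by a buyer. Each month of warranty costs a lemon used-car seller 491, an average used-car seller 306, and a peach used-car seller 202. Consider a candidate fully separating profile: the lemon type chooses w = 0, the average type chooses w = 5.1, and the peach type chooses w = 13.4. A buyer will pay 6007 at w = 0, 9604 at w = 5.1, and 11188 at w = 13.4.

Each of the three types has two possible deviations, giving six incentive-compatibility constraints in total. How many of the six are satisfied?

4

Average (own payoff 9604 − 306×5.1 = 8043.4): to w=0 gives 6007 → no gain ✓; to w=13.4 gives 11188 − 306×13.4 = 7087.6 → no gain ✓.
Lemon (own payoff 6007): to w=5.1 gives 9604 − 491×5.1 = 7099.9 → profitable ✗; to w=13.4 gives 11188 − 491×13.4 = 4608.6 → no gain ✓.
Peach (own payoff 11188 − 202×13.4 = 8481.2): to w=0 gives 6007 → no gain ✓; to w=5.1 gives 9604 − 202×5.1 = 8573.8 → profitable ✗.
4 of the 6 constraints hold; not an equilibrium.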